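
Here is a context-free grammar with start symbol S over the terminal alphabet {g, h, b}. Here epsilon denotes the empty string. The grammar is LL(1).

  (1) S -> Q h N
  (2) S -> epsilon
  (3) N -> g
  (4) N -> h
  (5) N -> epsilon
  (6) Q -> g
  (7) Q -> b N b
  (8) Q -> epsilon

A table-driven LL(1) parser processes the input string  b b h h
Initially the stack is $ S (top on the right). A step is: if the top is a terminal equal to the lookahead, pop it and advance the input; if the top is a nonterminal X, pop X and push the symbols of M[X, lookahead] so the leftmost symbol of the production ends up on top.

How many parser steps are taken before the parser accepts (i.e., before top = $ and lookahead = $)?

     Stack        Input      Action
  1  $ S          b b h h $  expand S -> Q h N
  2  $ N h Q      b b h h $  expand Q -> b N b
  3  $ N h b N b  b b h h $  match b
  4  $ N h b N    b h h $    expand N -> epsilon
  5  $ N h b      b h h $    match b
  6  $ N h        h h $      match h
  7  $ N          h $        expand N -> h
  8  $ h          h $        match h
Accept reached after 8 steps.

8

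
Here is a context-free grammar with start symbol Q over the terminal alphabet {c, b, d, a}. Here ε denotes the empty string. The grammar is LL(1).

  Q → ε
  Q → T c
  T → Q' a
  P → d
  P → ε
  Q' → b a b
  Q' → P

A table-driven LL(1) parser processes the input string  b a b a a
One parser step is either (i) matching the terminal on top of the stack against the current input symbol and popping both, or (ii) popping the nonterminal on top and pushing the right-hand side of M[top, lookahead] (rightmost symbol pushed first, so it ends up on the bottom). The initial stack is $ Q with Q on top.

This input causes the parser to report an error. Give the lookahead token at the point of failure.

step 1: stack=$ Q  input=b a b a a $  — expand Q → T c
step 2: stack=$ c T  input=b a b a a $  — expand T → Q' a
step 3: stack=$ c a Q'  input=b a b a a $  — expand Q' → b a b
step 4: stack=$ c a b a b  input=b a b a a $  — match b
step 5: stack=$ c a b a  input=a b a a $  — match a
step 6: stack=$ c a b  input=b a a $  — match b
step 7: stack=$ c a  input=a a $  — match a
step 8: stack=$ c  input=a $  — error: top is terminal c but lookahead is a

a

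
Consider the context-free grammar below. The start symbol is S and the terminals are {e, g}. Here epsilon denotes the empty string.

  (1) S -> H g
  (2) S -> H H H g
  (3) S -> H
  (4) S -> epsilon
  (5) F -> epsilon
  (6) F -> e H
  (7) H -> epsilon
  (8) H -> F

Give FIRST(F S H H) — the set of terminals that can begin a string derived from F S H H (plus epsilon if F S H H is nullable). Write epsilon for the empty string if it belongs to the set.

FIRST(F): from F->epsilon we get {epsilon}; from F->e H we get {e}. So FIRST(F) = {epsilon, e}.
FIRST(H): from H->epsilon we get {epsilon}; from H->F we get {epsilon, e}. So FIRST(H) = {epsilon, e}.
FIRST(S): from S->H g we get {e, g}; from S->H H H g we get {e, g}; from S->H we get {epsilon, e}; from S->epsilon we get {epsilon}. So FIRST(S) = {epsilon, e, g}.
FIRST(F S H H): take FIRST of each symbol in turn, carrying on past any symbol whose FIRST contains epsilon; result {epsilon, e, g}.

{epsilon, e, g}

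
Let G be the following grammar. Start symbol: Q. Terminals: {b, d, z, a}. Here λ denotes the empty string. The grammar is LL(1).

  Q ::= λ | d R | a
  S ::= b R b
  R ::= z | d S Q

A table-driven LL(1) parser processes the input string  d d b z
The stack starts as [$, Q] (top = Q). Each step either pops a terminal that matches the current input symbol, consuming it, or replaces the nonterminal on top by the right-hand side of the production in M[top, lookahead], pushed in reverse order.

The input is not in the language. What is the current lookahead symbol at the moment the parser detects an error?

step 1: stack=$ Q  input=d d b z $  — expand Q ::= d R
step 2: stack=$ R d  input=d d b z $  — match d
step 3: stack=$ R  input=d b z $  — expand R ::= d S Q
step 4: stack=$ Q S d  input=d b z $  — match d
step 5: stack=$ Q S  input=b z $  — expand S ::= b R b
step 6: stack=$ Q b R b  input=b z $  — match b
step 7: stack=$ Q b R  input=z $  — expand R ::= z
step 8: stack=$ Q b z  input=z $  — match z
step 9: stack=$ Q b  input=$  — error: top is terminal b but lookahead is $

$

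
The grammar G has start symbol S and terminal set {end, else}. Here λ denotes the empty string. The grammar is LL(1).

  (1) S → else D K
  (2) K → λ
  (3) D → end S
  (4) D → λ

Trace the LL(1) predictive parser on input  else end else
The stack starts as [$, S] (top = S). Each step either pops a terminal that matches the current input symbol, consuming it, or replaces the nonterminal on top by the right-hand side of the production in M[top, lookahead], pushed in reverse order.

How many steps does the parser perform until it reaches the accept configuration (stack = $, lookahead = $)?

step 1: stack=$ S  input=else end else $  — expand S → else D K
step 2: stack=$ K D else  input=else end else $  — match else
step 3: stack=$ K D  input=end else $  — expand D → end S
step 4: stack=$ K S end  input=end else $  — match end
step 5: stack=$ K S  input=else $  — expand S → else D K
step 6: stack=$ K K D else  input=else $  — match else
step 7: stack=$ K K D  input=$  — expand D → λ
step 8: stack=$ K K  input=$  — expand K → λ
step 9: stack=$ K  input=$  — expand K → λ
Accept reached after 9 steps.

9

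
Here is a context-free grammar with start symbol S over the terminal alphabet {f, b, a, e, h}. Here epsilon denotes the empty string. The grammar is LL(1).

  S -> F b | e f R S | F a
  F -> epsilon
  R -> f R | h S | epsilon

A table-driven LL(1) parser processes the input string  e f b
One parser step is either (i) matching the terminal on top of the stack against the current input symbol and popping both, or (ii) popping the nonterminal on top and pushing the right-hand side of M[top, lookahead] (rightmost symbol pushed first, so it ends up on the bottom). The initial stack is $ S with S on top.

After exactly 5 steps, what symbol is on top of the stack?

step 1: stack=$ S  input=e f b $  — expand S -> e f R S
step 2: stack=$ S R f e  input=e f b $  — match e
step 3: stack=$ S R f  input=f b $  — match f
step 4: stack=$ S R  input=b $  — expand R -> epsilon
step 5: stack=$ S  input=b $  — expand S -> F b
Stack after step 5: $ b F (top = F).

F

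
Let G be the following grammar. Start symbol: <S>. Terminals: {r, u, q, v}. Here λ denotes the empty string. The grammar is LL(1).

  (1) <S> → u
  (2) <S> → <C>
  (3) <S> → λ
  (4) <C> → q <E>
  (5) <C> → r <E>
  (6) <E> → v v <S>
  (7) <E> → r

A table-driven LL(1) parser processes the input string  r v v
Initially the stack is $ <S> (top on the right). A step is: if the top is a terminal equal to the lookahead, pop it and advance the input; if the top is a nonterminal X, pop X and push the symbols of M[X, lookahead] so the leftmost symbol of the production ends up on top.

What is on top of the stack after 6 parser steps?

<S>

     Stack      Input    Action
  1  $ <S>      r v v $  expand <S> → <C>
  2  $ <C>      r v v $  expand <C> → r <E>
  3  $ <E> r    r v v $  match r
  4  $ <E>      v v $    expand <E> → v v <S>
  5  $ <S> v v  v v $    match v
  6  $ <S> v    v $      match v
Stack after step 6: $ <S> (top = <S>).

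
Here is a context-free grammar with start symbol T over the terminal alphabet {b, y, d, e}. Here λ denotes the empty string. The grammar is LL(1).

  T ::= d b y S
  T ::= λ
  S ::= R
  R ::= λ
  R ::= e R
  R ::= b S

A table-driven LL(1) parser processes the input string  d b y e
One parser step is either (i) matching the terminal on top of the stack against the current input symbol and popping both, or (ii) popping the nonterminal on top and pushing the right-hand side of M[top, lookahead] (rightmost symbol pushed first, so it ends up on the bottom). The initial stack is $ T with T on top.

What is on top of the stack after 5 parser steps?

     Stack      Input      Action
  1  $ T        d b y e $  expand T ::= d b y S
  2  $ S y b d  d b y e $  match d
  3  $ S y b    b y e $    match b
  4  $ S y      y e $      match y
  5  $ S        e $        expand S ::= R
Stack after step 5: $ R (top = R).

R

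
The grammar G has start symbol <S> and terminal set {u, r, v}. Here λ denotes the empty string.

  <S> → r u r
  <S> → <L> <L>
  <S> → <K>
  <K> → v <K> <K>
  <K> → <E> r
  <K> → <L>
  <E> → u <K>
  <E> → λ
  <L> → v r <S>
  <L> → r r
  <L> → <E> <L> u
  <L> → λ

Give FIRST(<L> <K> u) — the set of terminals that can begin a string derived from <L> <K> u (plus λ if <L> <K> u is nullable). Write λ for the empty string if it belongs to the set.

{r, u, v}

FIRST(<E>) = {λ, u}
FIRST(<L>) = {λ, r, u, v}  (via <E> <L> u)
FIRST(<K>) = {λ, r, u, v}  (via <E> r, <L>)
FIRST(<S>) = {λ, r, u, v}  (via <L> <L>, <K>)
FIRST(<L> <K> u): take FIRST of each symbol in turn, carrying on past any symbol whose FIRST contains λ; result {r, u, v}.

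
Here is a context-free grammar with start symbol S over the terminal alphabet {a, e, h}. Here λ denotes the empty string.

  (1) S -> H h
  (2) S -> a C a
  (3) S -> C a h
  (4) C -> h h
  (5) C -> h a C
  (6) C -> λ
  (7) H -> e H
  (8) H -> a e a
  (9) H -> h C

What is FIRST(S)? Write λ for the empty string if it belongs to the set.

FIRST(C) = {λ, h}
FIRST(H) = {a, e, h}
FIRST(S) = {a, e, h}  (via H h, C a h)

{a, e, h}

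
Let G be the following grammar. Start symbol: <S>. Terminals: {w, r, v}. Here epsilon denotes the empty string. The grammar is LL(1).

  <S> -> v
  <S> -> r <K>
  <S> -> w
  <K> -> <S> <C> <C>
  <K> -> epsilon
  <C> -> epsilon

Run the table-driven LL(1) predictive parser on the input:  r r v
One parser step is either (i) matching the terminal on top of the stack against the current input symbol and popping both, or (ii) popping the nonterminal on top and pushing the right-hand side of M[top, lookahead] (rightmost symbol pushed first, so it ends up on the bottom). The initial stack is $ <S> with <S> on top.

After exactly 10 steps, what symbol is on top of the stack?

<C>

step 1: stack=$ <S>  input=r r v $  — expand <S> -> r <K>
step 2: stack=$ <K> r  input=r r v $  — match r
step 3: stack=$ <K>  input=r v $  — expand <K> -> <S> <C> <C>
step 4: stack=$ <C> <C> <S>  input=r v $  — expand <S> -> r <K>
step 5: stack=$ <C> <C> <K> r  input=r v $  — match r
step 6: stack=$ <C> <C> <K>  input=v $  — expand <K> -> <S> <C> <C>
step 7: stack=$ <C> <C> <C> <C> <S>  input=v $  — expand <S> -> v
step 8: stack=$ <C> <C> <C> <C> v  input=v $  — match v
step 9: stack=$ <C> <C> <C> <C>  input=$  — expand <C> -> epsilon
step 10: stack=$ <C> <C> <C>  input=$  — expand <C> -> epsilon
Stack after step 10: $ <C> <C> (top = <C>).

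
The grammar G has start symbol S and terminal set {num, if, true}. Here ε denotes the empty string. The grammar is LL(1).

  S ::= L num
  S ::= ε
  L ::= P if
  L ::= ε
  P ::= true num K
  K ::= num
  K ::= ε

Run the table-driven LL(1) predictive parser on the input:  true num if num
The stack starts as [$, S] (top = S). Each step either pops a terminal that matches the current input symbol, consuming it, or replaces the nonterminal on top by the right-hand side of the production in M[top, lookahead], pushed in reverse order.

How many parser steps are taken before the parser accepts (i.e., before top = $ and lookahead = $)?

8

step 1: stack=$ S  input=true num if num $  — expand S ::= L num
step 2: stack=$ num L  input=true num if num $  — expand L ::= P if
step 3: stack=$ num if P  input=true num if num $  — expand P ::= true num K
step 4: stack=$ num if K num true  input=true num if num $  — match true
step 5: stack=$ num if K num  input=num if num $  — match num
step 6: stack=$ num if K  input=if num $  — expand K ::= ε
step 7: stack=$ num if  input=if num $  — match if
step 8: stack=$ num  input=num $  — match num
Accept reached after 8 steps.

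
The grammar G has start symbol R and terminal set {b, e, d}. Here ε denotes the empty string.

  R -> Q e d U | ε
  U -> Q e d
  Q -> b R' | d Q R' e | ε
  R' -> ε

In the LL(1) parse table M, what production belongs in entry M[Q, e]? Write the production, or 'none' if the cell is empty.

FIRST(Q): from Q->b R' we get {b}; from Q->d Q R' e we get {d}; from Q->ε we get {ε}. So FIRST(Q) = {ε, b, d}.
FIRST(R'): from R'->ε we get {ε}. So FIRST(R') = {ε}.
FIRST(R): from R->Q e d U we get {b, d, e}; from R->ε we get {ε}. So FIRST(R) = {ε, b, d, e}.
FIRST(U): from U->Q e d we get {b, d, e}. So FIRST(U) = {b, d, e}.
FOLLOW(R) includes $ since R is the start symbol.
FOLLOW(Q): in R->Q e d U, Q is followed by e d U with FIRST {e}; in U->Q e d, Q is followed by e d with FIRST {e}; in Q->d Q R' e, Q is followed by R' e with FIRST {e}. Thus FOLLOW(Q) = {e}.
For Q -> b R': FIRST(b R') = {b}, so it goes in M[Q, t] for t ∈ {b}.
For Q -> d Q R' e: FIRST(d Q R' e) = {d}, so it goes in M[Q, t] for t ∈ {d}.
For Q -> ε: FIRST(ε) = {ε}, so it goes in M[Q, t] for t ∈ {}; since ε ∈ FIRST, also for every t ∈ FOLLOW(Q) = {e}.

Q -> ε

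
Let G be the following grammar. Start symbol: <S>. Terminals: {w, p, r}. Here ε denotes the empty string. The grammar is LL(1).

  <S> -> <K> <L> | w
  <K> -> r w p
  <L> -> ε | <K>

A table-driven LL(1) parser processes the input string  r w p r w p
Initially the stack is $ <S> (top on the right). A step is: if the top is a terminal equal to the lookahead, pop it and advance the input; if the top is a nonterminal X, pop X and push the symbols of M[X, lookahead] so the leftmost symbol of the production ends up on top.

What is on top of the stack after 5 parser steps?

<L>

     Stack        Input          Action
  1  $ <S>        r w p r w p $  expand <S> -> <K> <L>
  2  $ <L> <K>    r w p r w p $  expand <K> -> r w p
  3  $ <L> p w r  r w p r w p $  match r
  4  $ <L> p w    w p r w p $    match w
  5  $ <L> p      p r w p $      match p
Stack after step 5: $ <L> (top = <L>).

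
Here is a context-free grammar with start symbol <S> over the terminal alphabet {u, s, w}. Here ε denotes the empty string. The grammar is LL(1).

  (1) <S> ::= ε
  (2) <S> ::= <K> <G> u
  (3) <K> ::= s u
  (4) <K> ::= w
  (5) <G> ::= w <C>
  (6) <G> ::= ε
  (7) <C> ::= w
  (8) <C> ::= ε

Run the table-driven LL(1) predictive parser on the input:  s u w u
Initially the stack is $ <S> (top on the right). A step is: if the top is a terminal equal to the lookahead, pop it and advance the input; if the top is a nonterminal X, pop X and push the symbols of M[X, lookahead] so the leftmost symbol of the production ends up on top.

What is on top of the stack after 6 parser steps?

     Stack        Input      Action
  1  $ <S>        s u w u $  expand <S> ::= <K> <G> u
  2  $ u <G> <K>  s u w u $  expand <K> ::= s u
  3  $ u <G> u s  s u w u $  match s
  4  $ u <G> u    u w u $    match u
  5  $ u <G>      w u $      expand <G> ::= w <C>
  6  $ u <C> w    w u $      match w
Stack after step 6: $ u <C> (top = <C>).

<C>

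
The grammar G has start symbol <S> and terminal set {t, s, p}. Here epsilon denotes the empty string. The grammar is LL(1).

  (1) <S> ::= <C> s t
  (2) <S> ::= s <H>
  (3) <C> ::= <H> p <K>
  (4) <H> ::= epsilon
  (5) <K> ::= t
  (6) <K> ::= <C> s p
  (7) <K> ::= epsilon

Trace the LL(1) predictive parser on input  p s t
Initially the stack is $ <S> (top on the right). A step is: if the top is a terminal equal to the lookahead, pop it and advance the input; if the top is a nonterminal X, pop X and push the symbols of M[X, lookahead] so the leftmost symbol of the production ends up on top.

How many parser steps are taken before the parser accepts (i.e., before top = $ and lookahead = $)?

7

step 1: stack=$ <S>  input=p s t $  — expand <S> ::= <C> s t
step 2: stack=$ t s <C>  input=p s t $  — expand <C> ::= <H> p <K>
step 3: stack=$ t s <K> p <H>  input=p s t $  — expand <H> ::= epsilon
step 4: stack=$ t s <K> p  input=p s t $  — match p
step 5: stack=$ t s <K>  input=s t $  — expand <K> ::= epsilon
step 6: stack=$ t s  input=s t $  — match s
step 7: stack=$ t  input=t $  — match t
Accept reached after 7 steps.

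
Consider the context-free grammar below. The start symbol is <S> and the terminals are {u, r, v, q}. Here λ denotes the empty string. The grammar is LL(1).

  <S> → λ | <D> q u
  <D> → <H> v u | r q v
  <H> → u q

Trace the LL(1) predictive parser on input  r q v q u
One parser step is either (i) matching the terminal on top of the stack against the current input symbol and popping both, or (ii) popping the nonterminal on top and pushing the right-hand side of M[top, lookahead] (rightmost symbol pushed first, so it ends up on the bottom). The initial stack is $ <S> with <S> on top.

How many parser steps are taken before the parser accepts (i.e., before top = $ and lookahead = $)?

step 1: stack=$ <S>  input=r q v q u $  — expand <S> → <D> q u
step 2: stack=$ u q <D>  input=r q v q u $  — expand <D> → r q v
step 3: stack=$ u q v q r  input=r q v q u $  — match r
step 4: stack=$ u q v q  input=q v q u $  — match q
step 5: stack=$ u q v  input=v q u $  — match v
step 6: stack=$ u q  input=q u $  — match q
step 7: stack=$ u  input=u $  — match u
Accept reached after 7 steps.

7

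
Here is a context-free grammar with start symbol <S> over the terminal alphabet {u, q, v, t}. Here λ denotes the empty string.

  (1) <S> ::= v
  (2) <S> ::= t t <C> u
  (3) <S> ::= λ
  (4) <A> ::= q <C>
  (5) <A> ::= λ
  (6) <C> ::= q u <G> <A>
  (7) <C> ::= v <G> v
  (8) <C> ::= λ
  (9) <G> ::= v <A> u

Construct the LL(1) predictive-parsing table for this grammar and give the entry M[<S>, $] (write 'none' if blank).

FIRST(<S>) = {λ, t, v}
FIRST(<A>) = {λ, q}
FIRST(<C>) = {λ, q, v}
FIRST(<G>) = {v}
FOLLOW(<S>) includes $ since <S> is the start symbol.
FOLLOW(<S>): <S> appears on no right-hand side. Thus FOLLOW(<S>) = {$}.
For <S> ::= v: FIRST(v) = {v}, so it goes in M[<S>, t] for t ∈ {v}.
For <S> ::= t t <C> u: FIRST(t t <C> u) = {t}, so it goes in M[<S>, t] for t ∈ {t}.
For <S> ::= λ: FIRST(λ) = {λ}, so it goes in M[<S>, t] for t ∈ {}; since λ ∈ FIRST, also for every t ∈ FOLLOW(<S>) = {$}.

<S> ::= λ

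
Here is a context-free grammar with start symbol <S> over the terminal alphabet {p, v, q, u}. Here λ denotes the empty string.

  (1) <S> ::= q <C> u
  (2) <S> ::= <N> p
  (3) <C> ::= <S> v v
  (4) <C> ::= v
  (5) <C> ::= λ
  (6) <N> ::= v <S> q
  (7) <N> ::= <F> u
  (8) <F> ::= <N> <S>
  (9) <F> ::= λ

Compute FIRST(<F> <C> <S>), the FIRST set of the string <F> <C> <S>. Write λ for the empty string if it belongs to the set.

{q, u, v}

FIRST(<S>): from <S>::=q <C> u we get {q}; from <S>::=<N> p we get {u, v}. So FIRST(<S>) = {q, u, v}.
FIRST(<C>): from <C>::=<S> v v we get {q, u, v}; from <C>::=v we get {v}; from <C>::=λ we get {λ}. So FIRST(<C>) = {λ, q, u, v}.
FIRST(<N>): from <N>::=v <S> q we get {v}; from <N>::=<F> u we get {u, v}. So FIRST(<N>) = {u, v}.
FIRST(<F>): from <F>::=<N> <S> we get {u, v}; from <F>::=λ we get {λ}. So FIRST(<F>) = {λ, u, v}.
FIRST(<F> <C> <S>): take FIRST of each symbol in turn, carrying on past any symbol whose FIRST contains λ; result {q, u, v}.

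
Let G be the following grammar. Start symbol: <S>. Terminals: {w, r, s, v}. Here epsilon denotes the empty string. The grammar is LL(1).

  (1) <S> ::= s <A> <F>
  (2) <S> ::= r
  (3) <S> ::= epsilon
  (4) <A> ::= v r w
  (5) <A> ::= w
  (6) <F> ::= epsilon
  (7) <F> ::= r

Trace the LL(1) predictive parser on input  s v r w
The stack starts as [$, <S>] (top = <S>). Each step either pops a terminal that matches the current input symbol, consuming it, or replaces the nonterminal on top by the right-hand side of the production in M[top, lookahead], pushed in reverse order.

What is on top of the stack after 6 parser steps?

<F>

step 1: stack=$ <S>  input=s v r w $  — expand <S> ::= s <A> <F>
step 2: stack=$ <F> <A> s  input=s v r w $  — match s
step 3: stack=$ <F> <A>  input=v r w $  — expand <A> ::= v r w
step 4: stack=$ <F> w r v  input=v r w $  — match v
step 5: stack=$ <F> w r  input=r w $  — match r
step 6: stack=$ <F> w  input=w $  — match w
Stack after step 6: $ <F> (top = <F>).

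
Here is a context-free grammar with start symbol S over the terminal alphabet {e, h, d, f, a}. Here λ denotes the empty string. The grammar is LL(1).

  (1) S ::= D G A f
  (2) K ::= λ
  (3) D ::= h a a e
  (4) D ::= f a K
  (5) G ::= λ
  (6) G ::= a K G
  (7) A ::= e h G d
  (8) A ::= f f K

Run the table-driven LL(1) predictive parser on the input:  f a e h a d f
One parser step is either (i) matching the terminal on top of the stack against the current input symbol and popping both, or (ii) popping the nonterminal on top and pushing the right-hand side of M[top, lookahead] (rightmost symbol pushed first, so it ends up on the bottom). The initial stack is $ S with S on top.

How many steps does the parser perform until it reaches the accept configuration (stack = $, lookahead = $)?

15

      Stack          Input            Action
   1  $ S            f a e h a d f $  expand S ::= D G A f
   2  $ f A G D      f a e h a d f $  expand D ::= f a K
   3  $ f A G K a f  f a e h a d f $  match f
   4  $ f A G K a    a e h a d f $    match a
   5  $ f A G K      e h a d f $      expand K ::= λ
   6  $ f A G        e h a d f $      expand G ::= λ
   7  $ f A          e h a d f $      expand A ::= e h G d
   8  $ f d G h e    e h a d f $      match e
   9  $ f d G h      h a d f $        match h
  10  $ f d G        a d f $          expand G ::= a K G
  11  $ f d G K a    a d f $          match a
  12  $ f d G K      d f $            expand K ::= λ
  13  $ f d G        d f $            expand G ::= λ
  14  $ f d          d f $            match d
  15  $ f            f $              match f
Accept reached after 15 steps.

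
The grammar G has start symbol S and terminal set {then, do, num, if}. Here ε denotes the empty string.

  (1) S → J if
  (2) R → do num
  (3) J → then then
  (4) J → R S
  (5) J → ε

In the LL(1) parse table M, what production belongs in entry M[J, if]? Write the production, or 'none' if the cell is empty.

FIRST(R): from R→do num we get {do}. So FIRST(R) = {do}.
FIRST(J): from J→then then we get {then}; from J→R S we get {do}; from J→ε we get {ε}. So FIRST(J) = {ε, do, then}.
FIRST(S): from S→J if we get {do, if, then}. So FIRST(S) = {do, if, then}.
FOLLOW(S) includes $ since S is the start symbol.
FOLLOW(J): in S→J if, J is followed by if with FIRST {if}. Thus FOLLOW(J) = {if}.
For J → then then: FIRST(then then) = {then}, so it goes in M[J, t] for t ∈ {then}.
For J → R S: FIRST(R S) = {do}, so it goes in M[J, t] for t ∈ {do}.
For J → ε: FIRST(ε) = {ε}, so it goes in M[J, t] for t ∈ {}; since ε ∈ FIRST, also for every t ∈ FOLLOW(J) = {if}.

J → ε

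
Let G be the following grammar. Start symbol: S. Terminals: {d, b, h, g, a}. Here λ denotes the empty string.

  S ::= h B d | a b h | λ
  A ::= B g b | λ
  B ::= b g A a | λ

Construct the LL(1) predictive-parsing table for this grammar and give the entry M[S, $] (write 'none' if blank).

S ::= λ

FIRST(S) = {λ, a, h}
FIRST(B) = {λ, b}
FIRST(A) = {λ, b, g}  (via B g b)
FOLLOW(S) includes $ since S is the start symbol.
FOLLOW(S): S appears on no right-hand side. Thus FOLLOW(S) = {$}.
For S ::= h B d: FIRST(h B d) = {h}, so it goes in M[S, t] for t ∈ {h}.
For S ::= a b h: FIRST(a b h) = {a}, so it goes in M[S, t] for t ∈ {a}.
For S ::= λ: FIRST(λ) = {λ}, so it goes in M[S, t] for t ∈ {}; since λ ∈ FIRST, also for every t ∈ FOLLOW(S) = {$}.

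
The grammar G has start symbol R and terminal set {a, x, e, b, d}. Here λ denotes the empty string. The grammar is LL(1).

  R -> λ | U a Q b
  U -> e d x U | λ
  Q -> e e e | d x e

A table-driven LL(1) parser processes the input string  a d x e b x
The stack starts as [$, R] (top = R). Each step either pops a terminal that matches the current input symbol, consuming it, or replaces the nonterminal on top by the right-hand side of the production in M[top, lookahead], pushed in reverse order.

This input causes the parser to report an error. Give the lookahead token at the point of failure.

     Stack      Input          Action
  1  $ R        a d x e b x $  expand R -> U a Q b
  2  $ b Q a U  a d x e b x $  expand U -> λ
  3  $ b Q a    a d x e b x $  match a
  4  $ b Q      d x e b x $    expand Q -> d x e
  5  $ b e x d  d x e b x $    match d
  6  $ b e x    x e b x $      match x
  7  $ b e      e b x $        match e
  8  $ b        b x $          match b
  9  $          x $            error: stack empty but input remains

x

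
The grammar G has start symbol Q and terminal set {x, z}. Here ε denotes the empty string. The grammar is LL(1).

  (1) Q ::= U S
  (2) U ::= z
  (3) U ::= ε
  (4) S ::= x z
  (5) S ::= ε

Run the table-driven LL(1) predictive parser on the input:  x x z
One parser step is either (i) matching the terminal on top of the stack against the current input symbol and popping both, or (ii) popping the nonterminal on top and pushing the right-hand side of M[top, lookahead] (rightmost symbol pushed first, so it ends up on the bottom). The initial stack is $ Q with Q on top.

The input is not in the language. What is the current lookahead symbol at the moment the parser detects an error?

     Stack  Input    Action
  1  $ Q    x x z $  expand Q ::= U S
  2  $ S U  x x z $  expand U ::= ε
  3  $ S    x x z $  expand S ::= x z
  4  $ z x  x x z $  match x
  5  $ z    x z $    error: top is terminal z but lookahead is x

x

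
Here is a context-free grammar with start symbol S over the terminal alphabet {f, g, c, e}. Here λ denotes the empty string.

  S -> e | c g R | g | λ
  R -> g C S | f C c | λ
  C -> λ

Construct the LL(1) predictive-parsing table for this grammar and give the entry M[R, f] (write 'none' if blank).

FIRST(S) = {λ, c, e, g}
FIRST(R) = {λ, f, g}
FIRST(C) = {λ}
FOLLOW(S) includes $ since S is the start symbol.
FOLLOW(S): in R->g C S, the suffix after S is empty, so FOLLOW(S) ⊇ FOLLOW(R) = {$}. Thus FOLLOW(S) = {$}.
FOLLOW(R): in S->c g R, the suffix after R is empty, so FOLLOW(R) ⊇ FOLLOW(S) = {$}. Thus FOLLOW(R) = {$}.
For R -> g C S: FIRST(g C S) = {g}, so it goes in M[R, t] for t ∈ {g}.
For R -> f C c: FIRST(f C c) = {f}, so it goes in M[R, t] for t ∈ {f}.
For R -> λ: FIRST(λ) = {λ}, so it goes in M[R, t] for t ∈ {}; since λ ∈ FIRST, also for every t ∈ FOLLOW(R) = {$}.

R -> f C c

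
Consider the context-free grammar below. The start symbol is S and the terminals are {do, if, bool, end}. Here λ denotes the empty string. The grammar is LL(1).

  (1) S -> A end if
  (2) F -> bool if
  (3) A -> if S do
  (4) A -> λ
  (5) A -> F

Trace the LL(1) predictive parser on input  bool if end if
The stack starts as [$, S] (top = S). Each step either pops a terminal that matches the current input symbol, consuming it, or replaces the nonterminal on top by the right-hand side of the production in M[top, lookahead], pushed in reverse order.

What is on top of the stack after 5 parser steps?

step 1: stack=$ S  input=bool if end if $  — expand S -> A end if
step 2: stack=$ if end A  input=bool if end if $  — expand A -> F
step 3: stack=$ if end F  input=bool if end if $  — expand F -> bool if
step 4: stack=$ if end if bool  input=bool if end if $  — match bool
step 5: stack=$ if end if  input=if end if $  — match if
Stack after step 5: $ if end (top = end).

end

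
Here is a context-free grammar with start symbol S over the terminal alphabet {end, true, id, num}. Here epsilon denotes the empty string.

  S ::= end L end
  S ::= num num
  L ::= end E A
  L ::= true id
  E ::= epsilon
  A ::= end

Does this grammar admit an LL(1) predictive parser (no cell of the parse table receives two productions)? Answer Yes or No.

Yes

FIRST(S) = {end, num}
FIRST(L) = {end, true}
FIRST(E) = {epsilon}
FIRST(A) = {end}
FOLLOW(S) = {$}
FOLLOW(L) = {end}
FOLLOW(E) = {end}
FOLLOW(A) = {end}
Each cell of M receives at most one production.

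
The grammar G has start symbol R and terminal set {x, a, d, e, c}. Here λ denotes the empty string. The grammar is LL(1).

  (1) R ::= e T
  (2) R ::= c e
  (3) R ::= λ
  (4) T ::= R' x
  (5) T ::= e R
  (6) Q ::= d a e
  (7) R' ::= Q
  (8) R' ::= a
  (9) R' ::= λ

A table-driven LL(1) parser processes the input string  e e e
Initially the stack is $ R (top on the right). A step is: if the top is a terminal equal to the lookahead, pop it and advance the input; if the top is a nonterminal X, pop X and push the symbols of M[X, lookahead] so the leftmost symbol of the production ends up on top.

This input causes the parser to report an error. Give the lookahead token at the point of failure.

$

step 1: stack=$ R  input=e e e $  — expand R ::= e T
step 2: stack=$ T e  input=e e e $  — match e
step 3: stack=$ T  input=e e $  — expand T ::= e R
step 4: stack=$ R e  input=e e $  — match e
step 5: stack=$ R  input=e $  — expand R ::= e T
step 6: stack=$ T e  input=e $  — match e
step 7: stack=$ T  input=$  — error: M[T, $] is empty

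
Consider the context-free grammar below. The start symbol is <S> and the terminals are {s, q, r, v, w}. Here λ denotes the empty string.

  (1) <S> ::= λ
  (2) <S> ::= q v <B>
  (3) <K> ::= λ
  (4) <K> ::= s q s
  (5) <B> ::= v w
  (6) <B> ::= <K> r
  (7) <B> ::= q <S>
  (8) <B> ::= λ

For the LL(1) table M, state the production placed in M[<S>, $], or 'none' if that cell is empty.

FIRST(<S>) = {λ, q}
FIRST(<K>) = {λ, s}
FIRST(<B>) = {λ, q, r, s, v}  (via <K> r)
FOLLOW(<S>) includes $ since <S> is the start symbol.
FOLLOW(<S>): in <B>::=q <S>, the suffix after <S> is empty, so FOLLOW(<S>) ⊇ FOLLOW(<B>) = {$}. Thus FOLLOW(<S>) = {$}.
FOLLOW(<B>): in <S>::=q v <B>, the suffix after <B> is empty, so FOLLOW(<B>) ⊇ FOLLOW(<S>) = {$}. Thus FOLLOW(<B>) = {$}.
For <S> ::= λ: FIRST(λ) = {λ}, so it goes in M[<S>, t] for t ∈ {}; since λ ∈ FIRST, also for every t ∈ FOLLOW(<S>) = {$}.
For <S> ::= q v <B>: FIRST(q v <B>) = {q}, so it goes in M[<S>, t] for t ∈ {q}.

<S> ::= λ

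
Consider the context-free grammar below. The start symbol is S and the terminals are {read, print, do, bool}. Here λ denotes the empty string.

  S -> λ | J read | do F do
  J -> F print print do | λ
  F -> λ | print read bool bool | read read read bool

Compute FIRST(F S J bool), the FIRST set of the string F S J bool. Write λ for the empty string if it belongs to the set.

{bool, do, print, read}

FIRST(F) = {λ, print, read}
FIRST(J) = {λ, print, read}  (via F print print do)
FIRST(S) = {λ, do, print, read}  (via J read)
FIRST(F S J bool): take FIRST of each symbol in turn, carrying on past any symbol whose FIRST contains λ; result {bool, do, print, read}.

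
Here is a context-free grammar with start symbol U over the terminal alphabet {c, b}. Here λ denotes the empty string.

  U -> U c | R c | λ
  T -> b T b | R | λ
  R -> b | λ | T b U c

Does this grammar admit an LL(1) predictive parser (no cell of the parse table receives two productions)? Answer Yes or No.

No

FIRST(U) = {λ, b, c}
FIRST(T) = {λ, b}
FIRST(R) = {λ, b}
FOLLOW(U) = {$, c}
FOLLOW(T) = {b}
FOLLOW(R) = {b, c}
Cell M[R, b] receives both R -> b and R -> λ and R -> T b U c — the grammar is not LL(1).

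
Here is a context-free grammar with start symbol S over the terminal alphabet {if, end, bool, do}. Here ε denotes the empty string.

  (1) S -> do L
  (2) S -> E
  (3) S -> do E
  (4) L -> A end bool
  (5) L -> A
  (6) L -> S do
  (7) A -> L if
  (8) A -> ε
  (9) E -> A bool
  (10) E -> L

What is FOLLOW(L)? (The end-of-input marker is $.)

FIRST(S): from S->do L we get {do}; from S->E we get {ε, bool, do, end, if}; from S->do E we get {do}. So FIRST(S) = {ε, bool, do, end, if}.
FIRST(L): from L->A end bool we get {bool, do, end, if}; from L->A we get {ε, bool, do, end, if}; from L->S do we get {bool, do, end, if}. So FIRST(L) = {ε, bool, do, end, if}.
FIRST(A): from A->L if we get {bool, do, end, if}; from A->ε we get {ε}. So FIRST(A) = {ε, bool, do, end, if}.
FIRST(E): from E->A bool we get {bool, do, end, if}; from E->L we get {ε, bool, do, end, if}. So FIRST(E) = {ε, bool, do, end, if}.
FOLLOW(S) includes $ since S is the start symbol.
FOLLOW(S): in L->S do, S is followed by do with FIRST {do}. Thus FOLLOW(S) = {$, do}.
FOLLOW(E): in S->E, the suffix after E is empty, so FOLLOW(E) ⊇ FOLLOW(S) = {$, do}; in S->do E, the suffix after E is empty, so FOLLOW(E) ⊇ FOLLOW(S) = {$, do}. Thus FOLLOW(E) = {$, do}.
FOLLOW(L): in S->do L, the suffix after L is empty, so FOLLOW(L) ⊇ FOLLOW(S) = {$, do}; in A->L if, L is followed by if with FIRST {if}; in E->L, the suffix after L is empty, so FOLLOW(L) ⊇ FOLLOW(E) = {$, do}. Thus FOLLOW(L) = {$, do, if}.
FOLLOW(A): in L->A end bool, A is followed by end bool with FIRST {end}; in L->A, the suffix after A is empty, so FOLLOW(A) ⊇ FOLLOW(L) = {$, do, if}; in E->A bool, A is followed by bool with FIRST {bool}. Thus FOLLOW(A) = {$, bool, do, end, if}.

{$, do, if}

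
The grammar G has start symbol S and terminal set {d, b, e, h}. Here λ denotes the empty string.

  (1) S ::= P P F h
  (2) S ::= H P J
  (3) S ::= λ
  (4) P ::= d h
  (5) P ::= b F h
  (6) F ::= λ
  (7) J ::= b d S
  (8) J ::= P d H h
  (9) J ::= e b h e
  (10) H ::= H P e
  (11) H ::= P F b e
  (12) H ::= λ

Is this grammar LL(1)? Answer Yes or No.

FIRST(S) = {λ, b, d}
FIRST(P) = {b, d}
FIRST(F) = {λ}
FIRST(J) = {b, d, e}
FIRST(H) = {λ, b, d}
FOLLOW(S) = {$}
FOLLOW(P) = {b, d, e, h}
FOLLOW(F) = {b, h}
FOLLOW(J) = {$}
FOLLOW(H) = {b, d, h}
Cell M[H, b] receives both H ::= H P e and H ::= P F b e and H ::= λ — the grammar is not LL(1).

No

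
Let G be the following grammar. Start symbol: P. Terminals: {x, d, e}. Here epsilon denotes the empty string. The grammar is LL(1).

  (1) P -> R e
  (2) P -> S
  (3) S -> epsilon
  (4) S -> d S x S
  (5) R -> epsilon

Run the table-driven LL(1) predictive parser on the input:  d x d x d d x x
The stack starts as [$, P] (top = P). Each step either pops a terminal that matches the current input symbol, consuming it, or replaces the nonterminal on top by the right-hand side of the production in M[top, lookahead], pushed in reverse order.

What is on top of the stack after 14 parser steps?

step 1: stack=$ P  input=d x d x d d x x $  — expand P -> S
step 2: stack=$ S  input=d x d x d d x x $  — expand S -> d S x S
step 3: stack=$ S x S d  input=d x d x d d x x $  — match d
step 4: stack=$ S x S  input=x d x d d x x $  — expand S -> epsilon
step 5: stack=$ S x  input=x d x d d x x $  — match x
step 6: stack=$ S  input=d x d d x x $  — expand S -> d S x S
step 7: stack=$ S x S d  input=d x d d x x $  — match d
step 8: stack=$ S x S  input=x d d x x $  — expand S -> epsilon
step 9: stack=$ S x  input=x d d x x $  — match x
step 10: stack=$ S  input=d d x x $  — expand S -> d S x S
step 11: stack=$ S x S d  input=d d x x $  — match d
step 12: stack=$ S x S  input=d x x $  — expand S -> d S x S
step 13: stack=$ S x S x S d  input=d x x $  — match d
step 14: stack=$ S x S x S  input=x x $  — expand S -> epsilon
Stack after step 14: $ S x S x (top = x).

x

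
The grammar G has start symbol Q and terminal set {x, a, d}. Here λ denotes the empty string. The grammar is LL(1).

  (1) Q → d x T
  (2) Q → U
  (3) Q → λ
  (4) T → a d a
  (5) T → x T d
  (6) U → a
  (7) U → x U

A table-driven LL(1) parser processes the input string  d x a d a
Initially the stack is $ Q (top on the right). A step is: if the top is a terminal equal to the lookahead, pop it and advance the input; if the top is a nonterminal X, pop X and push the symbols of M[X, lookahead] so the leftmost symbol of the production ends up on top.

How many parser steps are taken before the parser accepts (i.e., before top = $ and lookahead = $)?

step 1: stack=$ Q  input=d x a d a $  — expand Q → d x T
step 2: stack=$ T x d  input=d x a d a $  — match d
step 3: stack=$ T x  input=x a d a $  — match x
step 4: stack=$ T  input=a d a $  — expand T → a d a
step 5: stack=$ a d a  input=a d a $  — match a
step 6: stack=$ a d  input=d a $  — match d
step 7: stack=$ a  input=a $  — match a
Accept reached after 7 steps.

7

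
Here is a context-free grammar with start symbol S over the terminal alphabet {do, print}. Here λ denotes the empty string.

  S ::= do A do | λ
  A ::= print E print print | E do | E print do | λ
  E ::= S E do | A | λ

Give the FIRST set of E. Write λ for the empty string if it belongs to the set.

{λ, do, print}

FIRST(S) = {λ, do}
FIRST(A) = {λ, do, print}  (via E do, E print do)
FIRST(E) = {λ, do, print}  (via S E do, A)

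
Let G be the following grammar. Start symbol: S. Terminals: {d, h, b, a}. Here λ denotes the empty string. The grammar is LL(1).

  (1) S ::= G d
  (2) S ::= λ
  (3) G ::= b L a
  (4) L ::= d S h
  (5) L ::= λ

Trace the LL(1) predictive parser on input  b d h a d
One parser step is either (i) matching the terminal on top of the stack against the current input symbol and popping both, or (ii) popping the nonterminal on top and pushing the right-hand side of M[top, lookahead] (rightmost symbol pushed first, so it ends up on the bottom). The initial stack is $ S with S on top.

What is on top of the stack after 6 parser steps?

h

step 1: stack=$ S  input=b d h a d $  — expand S ::= G d
step 2: stack=$ d G  input=b d h a d $  — expand G ::= b L a
step 3: stack=$ d a L b  input=b d h a d $  — match b
step 4: stack=$ d a L  input=d h a d $  — expand L ::= d S h
step 5: stack=$ d a h S d  input=d h a d $  — match d
step 6: stack=$ d a h S  input=h a d $  — expand S ::= λ
Stack after step 6: $ d a h (top = h).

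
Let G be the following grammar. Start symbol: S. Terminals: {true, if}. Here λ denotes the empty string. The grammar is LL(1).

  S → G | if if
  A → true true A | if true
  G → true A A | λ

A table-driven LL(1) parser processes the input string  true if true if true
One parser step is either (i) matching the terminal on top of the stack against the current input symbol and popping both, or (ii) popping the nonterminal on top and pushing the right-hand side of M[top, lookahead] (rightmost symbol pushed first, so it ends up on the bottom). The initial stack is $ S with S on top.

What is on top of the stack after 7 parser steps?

if

step 1: stack=$ S  input=true if true if true $  — expand S → G
step 2: stack=$ G  input=true if true if true $  — expand G → true A A
step 3: stack=$ A A true  input=true if true if true $  — match true
step 4: stack=$ A A  input=if true if true $  — expand A → if true
step 5: stack=$ A true if  input=if true if true $  — match if
step 6: stack=$ A true  input=true if true $  — match true
step 7: stack=$ A  input=if true $  — expand A → if true
Stack after step 7: $ true if (top = if).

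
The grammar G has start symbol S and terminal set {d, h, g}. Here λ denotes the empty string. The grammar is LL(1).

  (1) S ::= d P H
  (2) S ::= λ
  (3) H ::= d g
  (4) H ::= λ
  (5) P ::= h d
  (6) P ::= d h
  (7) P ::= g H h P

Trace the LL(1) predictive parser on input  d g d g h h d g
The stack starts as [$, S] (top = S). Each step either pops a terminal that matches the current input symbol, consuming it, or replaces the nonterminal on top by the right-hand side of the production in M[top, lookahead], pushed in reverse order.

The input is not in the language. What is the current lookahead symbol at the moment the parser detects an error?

      Stack        Input              Action
   1  $ S          d g d g h h d g $  expand S ::= d P H
   2  $ H P d      d g d g h h d g $  match d
   3  $ H P        g d g h h d g $    expand P ::= g H h P
   4  $ H P h H g  g d g h h d g $    match g
   5  $ H P h H    d g h h d g $      expand H ::= d g
   6  $ H P h g d  d g h h d g $      match d
   7  $ H P h g    g h h d g $        match g
   8  $ H P h      h h d g $          match h
   9  $ H P        h d g $            expand P ::= h d
  10  $ H d h      h d g $            match h
  11  $ H d        d g $              match d
  12  $ H          g $                error: M[H, g] is empty

g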